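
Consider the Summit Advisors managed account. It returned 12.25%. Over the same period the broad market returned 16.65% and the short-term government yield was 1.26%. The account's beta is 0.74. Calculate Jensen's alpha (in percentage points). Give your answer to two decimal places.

-0.40

CAPM expected return = Rf + β(Rm − Rf) = 1.26% + 0.74 × (16.65% − 1.26%) = 1.26 + 0.74 × 15.39 = 12.6486%
Jensen's α = Rp − E[R] = 12.25% − 12.6486% = -0.3986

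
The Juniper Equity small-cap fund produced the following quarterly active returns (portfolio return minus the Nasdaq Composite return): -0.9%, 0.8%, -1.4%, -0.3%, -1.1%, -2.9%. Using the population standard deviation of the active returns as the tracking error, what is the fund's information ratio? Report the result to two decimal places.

Mean return r̄ = -5.80 / 6 = -0.9667%
Σ(r − r̄)² = 7.5133; population σ = √(7.5133/6) = 1.1190%
IR = r̄ / tracking error = -0.9667 / 1.1190 = -0.8639

-0.86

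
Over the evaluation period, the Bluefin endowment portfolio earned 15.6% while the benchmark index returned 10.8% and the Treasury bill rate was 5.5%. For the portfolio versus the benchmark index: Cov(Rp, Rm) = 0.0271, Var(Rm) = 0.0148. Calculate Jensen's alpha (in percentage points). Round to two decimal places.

β = Cov / Var = 0.0271 / 0.0148 = 1.8311
E[R] = Rf + β(Rm − Rf) = 5.5% + 1.8311 × (10.8% − 5.5%) = 15.2048%
α = Rp − E[R] = 15.6% − 15.2048% = 0.3952

0.40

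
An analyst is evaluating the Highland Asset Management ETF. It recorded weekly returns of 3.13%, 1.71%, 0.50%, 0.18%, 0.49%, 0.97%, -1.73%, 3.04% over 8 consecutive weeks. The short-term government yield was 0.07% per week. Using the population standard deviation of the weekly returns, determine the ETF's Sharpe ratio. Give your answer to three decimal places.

0.647

r̄ = (3.13 + 1.71 + 0.5 + 0.18 + 0.49 + 0.97 − 1.73 + 3.04) / 8 = 8.290 / 8 = 1.0363%
Population σ = √[Σ(r − r̄)² / 8] = √[17.8284 / 8] = √2.2286 = 1.4928%
Sharpe = (r̄ − rf) / σ = (1.0363 − 0.07) / 1.4928 = 0.9663 / 1.4928 = 0.6473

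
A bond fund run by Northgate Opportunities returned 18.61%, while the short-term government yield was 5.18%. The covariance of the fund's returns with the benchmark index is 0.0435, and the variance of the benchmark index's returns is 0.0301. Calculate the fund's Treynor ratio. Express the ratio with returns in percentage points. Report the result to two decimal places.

β = Cov / Var = 0.0435 / 0.0301 = 1.4452
Treynor = (Rp − Rf) / β = (18.61% − 5.18%) / 1.4452 = 13.43 / 1.4452 = 9.2928

9.29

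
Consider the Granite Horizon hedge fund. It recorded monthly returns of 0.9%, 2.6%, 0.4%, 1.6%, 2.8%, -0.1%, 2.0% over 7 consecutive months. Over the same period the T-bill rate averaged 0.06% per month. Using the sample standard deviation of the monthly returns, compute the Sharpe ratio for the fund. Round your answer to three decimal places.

1.269

Mean return μ = 10.20 / 7 = 1.4571%
Σ(r − μ)² = (0.9 − 1.4571)² + (2.6 − 1.4571)² + … = 7.2771
sample σ = √(7.2771 / 6) = √1.2129 = 1.1013%
Sharpe = (μ − rf) / σ = (1.4571 − 0.06) / 1.1013 = 1.3971 / 1.1013 = 1.2686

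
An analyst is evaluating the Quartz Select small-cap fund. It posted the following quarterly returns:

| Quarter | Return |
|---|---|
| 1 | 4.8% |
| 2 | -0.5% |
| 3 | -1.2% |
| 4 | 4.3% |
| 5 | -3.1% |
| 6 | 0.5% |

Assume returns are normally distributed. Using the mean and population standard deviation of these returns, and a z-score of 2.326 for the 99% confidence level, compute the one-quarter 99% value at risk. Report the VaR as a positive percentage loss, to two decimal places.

5.86

Mean return r̄ = 4.80 / 6 = 0.8000%
Σ(r − r̄)² = 49.2400; population σ = √(49.2400/6) = 2.8647%
VaR = −(r̄ − z·σ) = −(0.8000 − 2.326 × 2.8647) = −(-5.8633) = 5.8633%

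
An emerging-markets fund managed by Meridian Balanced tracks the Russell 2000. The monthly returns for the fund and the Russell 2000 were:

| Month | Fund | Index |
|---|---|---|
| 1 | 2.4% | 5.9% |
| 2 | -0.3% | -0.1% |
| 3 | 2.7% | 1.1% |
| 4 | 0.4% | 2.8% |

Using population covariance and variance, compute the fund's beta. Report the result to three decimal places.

r̄p = 1.3000%,  r̄m = 2.4250%
Cov = Σ(rp − r̄p)(rm − r̄m) / 4 = 1.4175
Var(rm) = Σ(rm − r̄m)² / 4 = 5.0869
β = Cov / Var = 1.4175 / 5.0869 = 0.2787

0.279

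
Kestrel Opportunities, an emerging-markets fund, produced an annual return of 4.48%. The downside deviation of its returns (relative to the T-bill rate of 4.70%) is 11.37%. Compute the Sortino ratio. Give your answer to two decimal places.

-0.02

Sortino = (Rp − Rf) / σd = (4.48% − 4.70%) / 11.37% = -0.22% / 11.37% = -0.0193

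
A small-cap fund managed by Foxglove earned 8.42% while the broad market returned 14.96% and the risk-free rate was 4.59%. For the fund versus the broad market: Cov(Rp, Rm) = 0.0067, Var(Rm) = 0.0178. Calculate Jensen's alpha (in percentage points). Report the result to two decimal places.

β = Cov / Var = 0.0067 / 0.0178 = 0.3764
E[R] = Rf + β(Rm − Rf) = 4.59% + 0.3764 × (14.96% − 4.59%) = 8.4933%
α = Rp − E[R] = 8.42% − 8.4933% = -0.0733

-0.07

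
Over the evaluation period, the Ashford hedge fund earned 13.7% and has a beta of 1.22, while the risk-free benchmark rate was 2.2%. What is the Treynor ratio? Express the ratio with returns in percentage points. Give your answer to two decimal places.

Treynor = (Rp − Rf) / β = (13.7% − 2.2%) / 1.22 = 11.50 / 1.22 = 9.4262

9.43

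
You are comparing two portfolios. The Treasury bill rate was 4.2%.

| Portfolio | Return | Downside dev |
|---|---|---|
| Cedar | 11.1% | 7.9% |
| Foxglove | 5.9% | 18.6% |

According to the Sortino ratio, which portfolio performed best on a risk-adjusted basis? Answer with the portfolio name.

Cedar: Sortino ratio = (11.1% − 4.2%) / 7.9% = 0.873
Foxglove: Sortino ratio = (5.9% − 4.2%) / 18.6% = 0.091
Highest: Cedar (0.873).

Cedar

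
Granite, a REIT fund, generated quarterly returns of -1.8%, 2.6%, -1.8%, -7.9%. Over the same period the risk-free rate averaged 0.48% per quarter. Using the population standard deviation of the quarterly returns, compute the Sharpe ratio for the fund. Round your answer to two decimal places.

-0.72

r̄ = (-1.8 + 2.6 − 1.8 − 7.9) / 4 = -2.2250%
Σ(r − r̄)² = 55.8475; population σ = √(55.8475/4) = 3.7366%
Sharpe = (r̄ − rf) / σ = (-2.2250 − 0.48) / 3.7366 = -2.7050 / 3.7366 = -0.7239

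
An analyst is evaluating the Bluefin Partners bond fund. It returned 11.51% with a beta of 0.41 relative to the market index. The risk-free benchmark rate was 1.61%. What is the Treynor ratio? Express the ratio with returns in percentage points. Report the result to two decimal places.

Treynor = (Rp − Rf) / β = (11.51% − 1.61%) / 0.41 = 9.90 / 0.41 = 24.1463

24.15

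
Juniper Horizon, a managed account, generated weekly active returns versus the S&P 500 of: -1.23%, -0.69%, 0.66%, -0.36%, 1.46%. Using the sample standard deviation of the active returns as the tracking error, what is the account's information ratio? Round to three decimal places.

r̄ = (-1.23 − 0.69 + 0.66 − 0.36 + 1.46) / 5 = -0.0320%
Σ(r − r̄)² = (-1.23 − (-0.0320))² + (-0.69 − (-0.0320))² + … = 4.6807
σ = √[4.6807 / 4] = 1.0817%
IR = r̄ / tracking error = -0.0320 / 1.0817 = -0.0296

-0.030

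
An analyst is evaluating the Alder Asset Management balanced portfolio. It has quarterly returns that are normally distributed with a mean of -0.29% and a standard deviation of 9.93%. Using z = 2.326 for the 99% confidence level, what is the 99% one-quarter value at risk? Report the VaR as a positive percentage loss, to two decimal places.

VaR (as % loss) = −(μ − z·σ) = −(-0.29% − 2.326 × 9.93%) = −(-23.38718%) = 23.38718%

23.39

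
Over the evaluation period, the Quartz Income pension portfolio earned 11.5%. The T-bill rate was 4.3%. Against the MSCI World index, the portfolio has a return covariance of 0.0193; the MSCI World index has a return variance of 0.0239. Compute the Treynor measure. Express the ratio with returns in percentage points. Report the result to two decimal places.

8.92

β = Cov / Var = 0.0193 / 0.0239 = 0.8075
Treynor = (Rp − Rf) / β = (11.5% − 4.3%) / 0.8075 = 7.20 / 0.8075 = 8.9164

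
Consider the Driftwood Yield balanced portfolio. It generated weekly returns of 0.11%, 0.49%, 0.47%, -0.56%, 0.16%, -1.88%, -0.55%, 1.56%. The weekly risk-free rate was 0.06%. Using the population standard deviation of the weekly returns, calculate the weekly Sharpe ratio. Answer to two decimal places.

r̄ = (0.11 + 0.49 + 0.47 − 0.56 + 0.16 − 1.88 − 0.55 + 1.56) / 8 = -0.0250%
Σ(r − r̄)² = (0.11 − (-0.0250))² + (0.49 − (-0.0250))² + … = 7.0778
σ = √[7.0778 / 8] = 0.9406%
Sharpe = (r̄ − rf) / σ = (-0.0250 − 0.06) / 0.9406 = -0.0850 / 0.9406 = -0.0904

-0.09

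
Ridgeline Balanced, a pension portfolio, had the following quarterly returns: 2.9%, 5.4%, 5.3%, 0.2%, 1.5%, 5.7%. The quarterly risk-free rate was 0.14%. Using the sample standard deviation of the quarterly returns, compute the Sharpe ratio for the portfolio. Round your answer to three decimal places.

r̄ = (2.9 + 5.4 + 5.3 + 0.2 + 1.5 + 5.7) / 6 = 21.00 / 6 = 3.5000%
Sample σ = √[Σ(r − r̄)² / 5] = √[26.9400 / 5] = √5.3880 = 2.3212%
Sharpe = (r̄ − rf) / σ = (3.5000 − 0.14) / 2.3212 = 3.3600 / 2.3212 = 1.4475

1.448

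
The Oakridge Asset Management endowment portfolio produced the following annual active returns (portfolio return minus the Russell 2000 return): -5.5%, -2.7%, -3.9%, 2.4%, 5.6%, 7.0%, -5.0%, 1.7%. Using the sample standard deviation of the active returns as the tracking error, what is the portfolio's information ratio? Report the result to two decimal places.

r̄ = (-5.5 − 2.7 − 3.9 + 2.4 + 5.6 + 7 − 5 + 1.7) / 8 = -0.40 / 8 = -0.0500%
Σ(r − r̄)² = (-5.5 − (-0.0500))² + (-2.7 − (-0.0500))² + … = 166.7400
sample σ = √(166.7400 / 7) = √23.8200 = 4.8806%
IR = r̄ / tracking error = -0.0500 / 4.8806 = -0.0102

-0.01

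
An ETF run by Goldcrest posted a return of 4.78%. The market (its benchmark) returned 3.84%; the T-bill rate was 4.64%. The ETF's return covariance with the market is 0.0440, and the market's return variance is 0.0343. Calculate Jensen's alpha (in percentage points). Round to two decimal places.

1.17

β = Cov / Var = 0.0440 / 0.0343 = 1.2828
E[R] = Rf + β(Rm − Rf) = 4.64% + 1.2828 × (3.84% − 4.64%) = 3.6138%
α = Rp − E[R] = 4.78% − 3.6138% = 1.1662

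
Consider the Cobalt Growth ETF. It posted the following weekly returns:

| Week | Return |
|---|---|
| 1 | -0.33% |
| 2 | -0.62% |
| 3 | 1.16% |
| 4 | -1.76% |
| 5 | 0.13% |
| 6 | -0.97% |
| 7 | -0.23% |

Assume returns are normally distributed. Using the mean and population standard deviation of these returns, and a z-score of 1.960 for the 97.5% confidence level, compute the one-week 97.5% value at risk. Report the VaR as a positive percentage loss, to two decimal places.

2.03

Mean return r̄ = -2.620 / 7 = -0.3743%
Population std dev = √[4.9666 / 7] = 0.8423%
VaR = −(r̄ − z·σ) = −(-0.3743 − 1.960 × 0.8423) = −(-2.0252) = 2.0252%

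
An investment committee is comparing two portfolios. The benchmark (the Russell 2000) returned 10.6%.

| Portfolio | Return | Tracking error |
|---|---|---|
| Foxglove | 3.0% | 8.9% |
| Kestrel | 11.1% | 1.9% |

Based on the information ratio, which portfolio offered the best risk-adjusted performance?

Foxglove: IR = (3.0% − 10.6%) / 8.9% = -0.854
Kestrel: IR = (11.1% − 10.6%) / 1.9% = 0.263
Highest: Kestrel (0.263).

Kestrel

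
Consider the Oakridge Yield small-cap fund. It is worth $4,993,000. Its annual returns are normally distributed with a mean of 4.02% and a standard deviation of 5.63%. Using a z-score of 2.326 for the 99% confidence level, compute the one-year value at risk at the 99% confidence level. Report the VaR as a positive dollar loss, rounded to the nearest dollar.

Return at the 99% tail: μ − z·σ = 4.02% − 2.326 × 5.63% = 4.02 − 13.09538 = -9.07538%
VaR = −(-9.07538%) × $4,993,000 = 9.07538% × $4,993,000 = $453,134

$453,134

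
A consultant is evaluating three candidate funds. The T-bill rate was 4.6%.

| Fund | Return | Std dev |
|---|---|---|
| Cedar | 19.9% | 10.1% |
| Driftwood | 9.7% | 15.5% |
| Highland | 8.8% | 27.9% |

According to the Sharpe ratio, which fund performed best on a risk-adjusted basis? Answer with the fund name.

Cedar: Sharpe ratio = (19.9% − 4.6%) / 10.1% = 1.515
Driftwood: Sharpe ratio = (9.7% − 4.6%) / 15.5% = 0.329
Highland: Sharpe ratio = (8.8% − 4.6%) / 27.9% = 0.151
Highest: Cedar (1.515).

Cedar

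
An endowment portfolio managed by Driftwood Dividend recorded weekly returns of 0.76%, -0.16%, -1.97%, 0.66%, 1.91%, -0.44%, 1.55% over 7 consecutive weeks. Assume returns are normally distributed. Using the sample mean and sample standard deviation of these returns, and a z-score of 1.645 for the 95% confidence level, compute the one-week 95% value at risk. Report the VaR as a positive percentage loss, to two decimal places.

1.84

r̄ = (0.76 − 0.16 − 1.97 + 0.66 + 1.91 − 0.44 + 1.55) / 7 = 0.3300%
Σ(r − r̄)² = (0.76 − 0.3300)² + (-0.16 − 0.3300)² + … = 10.4016
sample σ = √(10.4016 / 6) = √1.7336 = 1.3167%
VaR = −(r̄ − z·σ) = −(0.3300 − 1.645 × 1.3167) = −(-1.8360) = 1.8360%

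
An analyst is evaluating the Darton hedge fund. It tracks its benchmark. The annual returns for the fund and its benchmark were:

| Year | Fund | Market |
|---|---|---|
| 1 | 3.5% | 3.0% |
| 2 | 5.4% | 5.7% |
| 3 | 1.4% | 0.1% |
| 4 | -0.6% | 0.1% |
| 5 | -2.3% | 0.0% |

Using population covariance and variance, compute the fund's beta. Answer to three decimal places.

1.098

r̄p = 1.4800%,  r̄m = 1.7800%
Cov = Σ(rp − r̄p)(rm − r̄m) / 5 = 5.6376
Var(rm) = Σ(rm − r̄m)² / 5 = 5.1336
β = Cov / Var = 5.6376 / 5.1336 = 1.0982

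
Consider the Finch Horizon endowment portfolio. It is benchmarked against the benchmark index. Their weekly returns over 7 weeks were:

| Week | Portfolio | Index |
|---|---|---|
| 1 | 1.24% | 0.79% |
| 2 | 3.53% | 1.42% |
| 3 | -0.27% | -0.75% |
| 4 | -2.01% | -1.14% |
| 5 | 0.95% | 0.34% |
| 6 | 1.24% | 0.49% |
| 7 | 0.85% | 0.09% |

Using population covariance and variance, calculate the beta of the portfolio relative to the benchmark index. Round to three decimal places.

1.832

r̄p = 0.7900%,  r̄m = 0.1771%
Cov = Σ(rp − r̄p)(rm − r̄m) / 7 = 1.2162
Var(rm) = Σ(rm − r̄m)² / 7 = 0.6638
β = Cov / Var = 1.2162 / 0.6638 = 1.8322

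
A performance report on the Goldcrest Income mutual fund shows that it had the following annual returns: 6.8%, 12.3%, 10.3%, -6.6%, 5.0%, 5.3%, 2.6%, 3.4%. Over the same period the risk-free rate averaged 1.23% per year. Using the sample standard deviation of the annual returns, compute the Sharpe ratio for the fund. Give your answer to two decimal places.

0.64

r̄ = (6.8 + 12.3 + 10.3 − 6.6 + 5 + 5.3 + 2.6 + 3.4) / 8 = 39.10 / 8 = 4.8875%
Σ(r − r̄)² = 227.4888; sample σ = √(227.4888/7) = 5.7007%
Sharpe = (r̄ − rf) / σ = (4.8875 − 1.23) / 5.7007 = 3.6575 / 5.7007 = 0.6416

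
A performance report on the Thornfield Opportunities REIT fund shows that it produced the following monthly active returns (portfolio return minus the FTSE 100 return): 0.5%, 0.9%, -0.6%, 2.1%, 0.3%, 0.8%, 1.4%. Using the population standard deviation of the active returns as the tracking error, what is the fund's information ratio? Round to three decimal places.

0.978

r̄ = (0.5 + 0.9 − 0.6 + 2.1 + 0.3 + 0.8 + 1.4) / 7 = 0.7714%
Σ(r − r̄)² = 4.3543; population σ = √(4.3543/7) = 0.7887%
IR = r̄ / tracking error = 0.7714 / 0.7887 = 0.9781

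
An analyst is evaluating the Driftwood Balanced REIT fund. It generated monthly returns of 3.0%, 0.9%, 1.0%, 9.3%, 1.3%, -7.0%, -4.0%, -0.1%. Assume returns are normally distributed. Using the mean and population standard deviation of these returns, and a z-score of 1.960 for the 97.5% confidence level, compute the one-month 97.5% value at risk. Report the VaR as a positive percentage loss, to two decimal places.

8.26

μ = (3 + 0.9 + 1 + 9.3 + 1.3 − 7 − 4 − 0.1) / 8 = 4.40 / 8 = 0.5500%
Population std dev = √[161.5800 / 8] = 4.4942%
VaR = −(μ − z·σ) = −(0.5500 − 1.960 × 4.4942) = −(-8.2586) = 8.2586%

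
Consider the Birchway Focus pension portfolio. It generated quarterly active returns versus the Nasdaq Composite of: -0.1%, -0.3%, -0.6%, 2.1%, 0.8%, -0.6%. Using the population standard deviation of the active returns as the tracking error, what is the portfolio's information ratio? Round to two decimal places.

μ = (-0.1 − 0.3 − 0.6 + 2.1 + 0.8 − 0.6) / 6 = 0.2167%
Population std dev = √[5.5883 / 6] = 0.9651%
IR = μ / tracking error = 0.2167 / 0.9651 = 0.2245

0.22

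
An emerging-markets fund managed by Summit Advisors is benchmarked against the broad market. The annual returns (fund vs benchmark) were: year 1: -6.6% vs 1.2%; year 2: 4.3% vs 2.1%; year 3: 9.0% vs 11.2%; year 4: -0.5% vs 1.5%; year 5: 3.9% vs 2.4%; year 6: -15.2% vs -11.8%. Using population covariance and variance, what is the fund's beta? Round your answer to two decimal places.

1.09

r̄p = -0.8500%,  r̄m = 1.1000%
Cov = Σ(rp − r̄p)(rm − r̄m) / 6 = 49.2483
Var(rm) = Σ(rm − r̄m)² / 6 = 45.2133
β = Cov / Var = 49.2483 / 45.2133 = 1.0892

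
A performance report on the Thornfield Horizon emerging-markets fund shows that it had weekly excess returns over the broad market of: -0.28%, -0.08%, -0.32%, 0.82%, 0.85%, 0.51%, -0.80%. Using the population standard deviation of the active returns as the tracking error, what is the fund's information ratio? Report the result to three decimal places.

μ = (-0.28 − 0.08 − 0.32 + 0.82 + 0.85 + 0.51 − 0.8) / 7 = 0.700 / 7 = 0.1000%
Population σ = √[Σ(r − μ)² / 7] = √[2.4122 / 7] = √0.3446 = 0.5870%
IR = μ / tracking error = 0.1000 / 0.5870 = 0.1704

0.170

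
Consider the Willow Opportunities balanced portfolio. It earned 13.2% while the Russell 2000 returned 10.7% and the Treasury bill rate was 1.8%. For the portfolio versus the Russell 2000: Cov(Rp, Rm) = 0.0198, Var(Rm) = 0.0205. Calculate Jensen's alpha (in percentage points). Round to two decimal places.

β = Cov / Var = 0.0198 / 0.0205 = 0.9659
E[R] = Rf + β(Rm − Rf) = 1.8% + 0.9659 × (10.7% − 1.8%) = 10.3965%
α = Rp − E[R] = 13.2% − 10.3965% = 2.8035

2.80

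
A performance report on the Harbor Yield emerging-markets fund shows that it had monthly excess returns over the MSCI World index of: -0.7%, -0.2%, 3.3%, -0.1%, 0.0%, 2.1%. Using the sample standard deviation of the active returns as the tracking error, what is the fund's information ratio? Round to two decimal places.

μ = (-0.7 − 0.2 + 3.3 − 0.1 + 0 + 2.1) / 6 = 4.40 / 6 = 0.7333%
Sample σ = √[Σ(r − μ)² / 5] = √[12.6133 / 5] = √2.5227 = 1.5883%
IR = μ / tracking error = 0.7333 / 1.5883 = 0.4617

0.46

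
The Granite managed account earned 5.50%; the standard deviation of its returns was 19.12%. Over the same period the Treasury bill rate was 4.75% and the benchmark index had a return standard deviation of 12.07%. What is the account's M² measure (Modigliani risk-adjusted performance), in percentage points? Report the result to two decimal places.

Sharpe = (Rp − Rf) / σp = (5.50% − 4.75%) / 19.12% = 0.0392
M² = Rf + Sharpe × σm = 4.75% + 0.0392 × 12.07% = 5.2231%

5.22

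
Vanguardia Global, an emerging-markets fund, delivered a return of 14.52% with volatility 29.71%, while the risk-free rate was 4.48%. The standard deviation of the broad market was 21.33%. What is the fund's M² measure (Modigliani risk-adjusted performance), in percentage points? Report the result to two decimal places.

Sharpe = (Rp − Rf) / σp = (14.52% − 4.48%) / 29.71% = 0.3379
M² = Rf + Sharpe × σm = 4.48% + 0.3379 × 21.33% = 11.6874%

11.69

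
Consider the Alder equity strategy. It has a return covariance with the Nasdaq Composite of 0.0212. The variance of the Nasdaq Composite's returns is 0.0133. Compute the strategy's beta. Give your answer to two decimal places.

1.59

β = Cov(Rp, Rm) / Var(Rm) = 0.0212 / 0.0133 = 1.5940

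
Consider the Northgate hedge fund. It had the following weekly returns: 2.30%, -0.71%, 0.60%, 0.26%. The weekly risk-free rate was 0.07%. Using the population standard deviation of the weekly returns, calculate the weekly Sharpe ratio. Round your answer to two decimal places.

μ = (2.3 − 0.71 + 0.6 + 0.26) / 4 = 2.450 / 4 = 0.6125%
Σ(r − μ)² = 4.7211; population σ = √(4.7211/4) = 1.0864%
Sharpe = (μ − rf) / σ = (0.6125 − 0.07) / 1.0864 = 0.5425 / 1.0864 = 0.4994

0.50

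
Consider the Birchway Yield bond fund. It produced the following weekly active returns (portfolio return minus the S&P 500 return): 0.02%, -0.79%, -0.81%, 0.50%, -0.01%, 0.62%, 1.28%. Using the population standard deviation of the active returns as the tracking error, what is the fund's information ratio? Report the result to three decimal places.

r̄ = (0.02 − 0.79 − 0.81 + 0.5 − 0.01 + 0.62 + 1.28) / 7 = 0.810 / 7 = 0.1157%
Σ(r − r̄)² = 3.4598; population σ = √(3.4598/7) = 0.7030%
IR = r̄ / tracking error = 0.1157 / 0.7030 = 0.1646

0.165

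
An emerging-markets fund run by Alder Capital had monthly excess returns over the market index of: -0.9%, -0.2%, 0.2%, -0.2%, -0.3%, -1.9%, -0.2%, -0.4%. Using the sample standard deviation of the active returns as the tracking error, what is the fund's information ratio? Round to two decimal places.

-0.75

Mean return r̄ = -3.90 / 8 = -0.4875%
Sample std dev = √[2.9288 / 7] = 0.6468%
IR = r̄ / tracking error = -0.4875 / 0.6468 = -0.7537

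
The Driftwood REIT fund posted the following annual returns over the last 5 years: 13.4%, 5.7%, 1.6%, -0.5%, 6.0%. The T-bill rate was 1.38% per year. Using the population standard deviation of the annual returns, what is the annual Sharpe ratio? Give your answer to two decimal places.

μ = (13.4 + 5.7 + 1.6 − 0.5 + 6) / 5 = 5.2400%
Population std dev = √[113.5720 / 5] = 4.7660%
Sharpe = (μ − rf) / σ = (5.2400 − 1.38) / 4.7660 = 3.8600 / 4.7660 = 0.8099

0.81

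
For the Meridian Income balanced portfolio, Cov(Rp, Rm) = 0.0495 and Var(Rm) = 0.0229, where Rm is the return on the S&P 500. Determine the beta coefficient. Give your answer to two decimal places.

β = Cov(Rp, Rm) / Var(Rm) = 0.0495 / 0.0229 = 2.1616

2.16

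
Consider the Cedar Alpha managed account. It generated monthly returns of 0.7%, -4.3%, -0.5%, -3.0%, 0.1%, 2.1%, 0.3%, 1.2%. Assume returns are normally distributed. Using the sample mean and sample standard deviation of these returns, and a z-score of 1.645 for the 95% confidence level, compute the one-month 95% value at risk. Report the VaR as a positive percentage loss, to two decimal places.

3.98

μ = (0.7 − 4.3 − 0.5 − 3 + 0.1 + 2.1 + 0.3 + 1.2) / 8 = -3.40 / 8 = -0.4250%
Σ(r − μ)² = (0.7 − (-0.4250))² + (-4.3 − (-0.4250))² + (-0.5 − (-0.4250))² + … = 32.7350
σ = √[32.7350 / 7] = 2.1625%
VaR = −(μ − z·σ) = −(-0.4250 − 1.645 × 2.1625) = −(-3.9823) = 3.9823%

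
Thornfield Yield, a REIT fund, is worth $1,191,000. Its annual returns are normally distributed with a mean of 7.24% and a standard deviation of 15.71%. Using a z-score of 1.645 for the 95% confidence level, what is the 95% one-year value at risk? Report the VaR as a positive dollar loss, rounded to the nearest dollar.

Return at the 95% tail: μ − z·σ = 7.24% − 1.645 × 15.71% = 7.24 − 25.84295 = -18.60295%
VaR = −(-18.60295%) × $1,191,000 = 18.60295% × $1,191,000 = $221,561

$221,561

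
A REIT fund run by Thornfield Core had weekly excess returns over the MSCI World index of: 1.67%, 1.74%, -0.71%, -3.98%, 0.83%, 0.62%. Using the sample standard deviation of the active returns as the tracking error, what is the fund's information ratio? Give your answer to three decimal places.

μ = (1.67 + 1.74 − 0.71 − 3.98 + 0.83 + 0.62) / 6 = 0.170 / 6 = 0.0283%
Σ(r − μ)² = (1.67 − 0.0283)² + (1.74 − 0.0283)² + … = 23.2295
sample σ = √(23.2295 / 5) = √4.6459 = 2.1554%
IR = μ / tracking error = 0.0283 / 2.1554 = 0.0131

0.013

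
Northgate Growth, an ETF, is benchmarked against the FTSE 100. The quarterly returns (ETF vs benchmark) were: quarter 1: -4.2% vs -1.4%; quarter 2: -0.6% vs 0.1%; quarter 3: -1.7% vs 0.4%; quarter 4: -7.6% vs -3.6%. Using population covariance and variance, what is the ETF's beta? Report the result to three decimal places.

1.659

r̄p = -3.5250%,  r̄m = -1.1250%
Cov = Σ(rp − r̄p)(rm − r̄m) / 4 = 4.1594
Var(rm) = Σ(rm − r̄m)² / 4 = 2.5069
β = Cov / Var = 4.1594 / 2.5069 = 1.6592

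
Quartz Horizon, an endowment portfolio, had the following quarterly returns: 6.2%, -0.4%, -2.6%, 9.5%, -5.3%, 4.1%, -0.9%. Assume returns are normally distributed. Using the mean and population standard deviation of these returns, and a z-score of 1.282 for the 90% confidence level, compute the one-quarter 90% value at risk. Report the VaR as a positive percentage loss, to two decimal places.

μ = (6.2 − 0.4 − 2.6 + 9.5 − 5.3 + 4.1 − 0.9) / 7 = 1.5143%
Population std dev = √[165.2686 / 7] = 4.8590%
VaR = −(μ − z·σ) = −(1.5143 − 1.282 × 4.8590) = −(-4.7149) = 4.7149%

4.71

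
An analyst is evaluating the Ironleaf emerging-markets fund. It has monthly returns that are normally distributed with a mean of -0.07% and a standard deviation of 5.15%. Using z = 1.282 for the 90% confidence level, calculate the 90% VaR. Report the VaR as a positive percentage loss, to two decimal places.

VaR (as % loss) = −(μ − z·σ) = −(-0.07% − 1.282 × 5.15%) = −(-6.6723%) = 6.6723%

6.67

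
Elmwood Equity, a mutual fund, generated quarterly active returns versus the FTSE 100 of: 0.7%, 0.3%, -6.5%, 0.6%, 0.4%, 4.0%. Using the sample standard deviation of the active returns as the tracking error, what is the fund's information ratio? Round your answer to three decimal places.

-0.024

r̄ = (0.7 + 0.3 − 6.5 + 0.6 + 0.4 + 4) / 6 = -0.0833%
Σ(r − r̄)² = 59.3083; sample σ = √(59.3083/5) = 3.4441%
IR = r̄ / tracking error = -0.0833 / 3.4441 = -0.0242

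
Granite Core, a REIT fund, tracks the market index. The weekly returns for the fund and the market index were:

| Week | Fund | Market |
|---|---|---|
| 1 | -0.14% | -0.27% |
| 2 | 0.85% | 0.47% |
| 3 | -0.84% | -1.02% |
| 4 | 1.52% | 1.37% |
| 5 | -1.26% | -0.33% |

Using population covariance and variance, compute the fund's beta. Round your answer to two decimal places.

r̄p = 0.0260%,  r̄m = 0.0440%
Cov = Σ(rp − r̄p)(rm − r̄m) / 5 = 0.7573
Var(rm) = Σ(rm − r̄m)² / 5 = 0.6621
β = Cov / Var = 0.7573 / 0.6621 = 1.1438

1.14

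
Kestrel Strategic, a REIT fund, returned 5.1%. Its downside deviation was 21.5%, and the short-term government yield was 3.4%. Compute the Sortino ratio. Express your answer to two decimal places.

Sortino = (Rp − Rf) / σd = (5.1% − 3.4%) / 21.5% = 1.70% / 21.5% = 0.0791

0.08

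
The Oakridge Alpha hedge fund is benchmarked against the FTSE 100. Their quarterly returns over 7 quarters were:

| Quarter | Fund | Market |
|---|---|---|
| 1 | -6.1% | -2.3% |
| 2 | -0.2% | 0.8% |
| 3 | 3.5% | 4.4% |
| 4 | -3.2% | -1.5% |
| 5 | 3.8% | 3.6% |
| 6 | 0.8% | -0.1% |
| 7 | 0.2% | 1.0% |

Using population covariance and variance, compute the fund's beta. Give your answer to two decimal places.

r̄p = -0.1714%,  r̄m = 0.8429%
Cov = Σ(rp − r̄p)(rm − r̄m) / 7 = 6.9831
Var(rm) = Σ(rm − r̄m)² / 7 = 5.2196
β = Cov / Var = 6.9831 / 5.2196 = 1.3379

1.34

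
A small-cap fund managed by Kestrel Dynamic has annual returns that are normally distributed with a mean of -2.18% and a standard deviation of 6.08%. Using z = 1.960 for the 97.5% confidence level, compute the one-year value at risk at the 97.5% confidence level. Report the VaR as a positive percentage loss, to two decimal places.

14.10

VaR (as % loss) = −(μ − z·σ) = −(-2.18% − 1.960 × 6.08%) = −(-14.0968%) = 14.0968%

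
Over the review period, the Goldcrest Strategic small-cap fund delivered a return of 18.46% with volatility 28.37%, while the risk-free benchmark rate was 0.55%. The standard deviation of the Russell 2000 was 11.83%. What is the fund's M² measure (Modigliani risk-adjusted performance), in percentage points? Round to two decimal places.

Sharpe = (Rp − Rf) / σp = (18.46% − 0.55%) / 28.37% = 0.6313
M² = Rf + Sharpe × σm = 0.55% + 0.6313 × 11.83% = 8.0183%

8.02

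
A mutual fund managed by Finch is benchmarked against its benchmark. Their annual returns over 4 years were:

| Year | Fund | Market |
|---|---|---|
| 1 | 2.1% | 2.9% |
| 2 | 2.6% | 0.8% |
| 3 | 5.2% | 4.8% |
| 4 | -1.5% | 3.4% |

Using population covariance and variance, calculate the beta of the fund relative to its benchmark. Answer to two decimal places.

0.37

r̄p = 2.1000%,  r̄m = 2.9750%
Cov = Σ(rp − r̄p)(rm − r̄m) / 4 = 0.7600
Var(rm) = Σ(rm − r̄m)² / 4 = 2.0619
β = Cov / Var = 0.7600 / 2.0619 = 0.3686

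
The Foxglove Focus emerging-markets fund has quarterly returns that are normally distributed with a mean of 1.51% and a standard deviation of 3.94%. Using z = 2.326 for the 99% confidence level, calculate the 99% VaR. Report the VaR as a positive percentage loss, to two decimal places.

7.65

VaR (as % loss) = −(μ − z·σ) = −(1.51% − 2.326 × 3.94%) = −(-7.65444%) = 7.65444%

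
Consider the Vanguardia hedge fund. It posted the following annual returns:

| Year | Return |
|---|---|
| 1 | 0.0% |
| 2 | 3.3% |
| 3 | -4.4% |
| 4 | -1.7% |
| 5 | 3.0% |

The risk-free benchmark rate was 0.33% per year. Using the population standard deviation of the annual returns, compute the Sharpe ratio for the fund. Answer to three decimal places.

-0.100

Mean return r̄ = 0.20 / 5 = 0.0400%
Population std dev = √[42.1320 / 5] = 2.9028%
Sharpe = (r̄ − rf) / σ = (0.0400 − 0.33) / 2.9028 = -0.2900 / 2.9028 = -0.0999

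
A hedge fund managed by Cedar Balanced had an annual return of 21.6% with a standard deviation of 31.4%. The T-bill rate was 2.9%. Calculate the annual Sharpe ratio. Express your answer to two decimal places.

Sharpe = (Rp − Rf) / σp = (21.6% − 2.9%) / 31.4% = 18.70% / 31.4% = 0.5955

0.60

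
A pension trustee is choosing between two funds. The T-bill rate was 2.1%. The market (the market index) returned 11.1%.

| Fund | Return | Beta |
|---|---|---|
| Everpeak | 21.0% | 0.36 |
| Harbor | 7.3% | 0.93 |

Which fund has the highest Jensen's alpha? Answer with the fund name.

Everpeak: α = 21.0% − [2.1% + 0.36 × (11.1% − 2.1%)] = 15.660
Harbor: α = 7.3% − [2.1% + 0.93 × (11.1% − 2.1%)] = -3.170
Highest: Everpeak (15.660).

Everpeak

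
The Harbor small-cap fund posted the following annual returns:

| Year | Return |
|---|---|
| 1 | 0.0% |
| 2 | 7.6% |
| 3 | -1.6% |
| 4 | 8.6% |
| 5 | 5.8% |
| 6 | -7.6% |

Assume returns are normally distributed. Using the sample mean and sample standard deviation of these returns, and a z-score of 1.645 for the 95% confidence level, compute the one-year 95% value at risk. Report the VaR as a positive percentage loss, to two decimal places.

8.23

r̄ = (0 + 7.6 − 1.6 + 8.6 + 5.8 − 7.6) / 6 = 2.1333%
Σ(r − r̄)² = (0 − 2.1333)² + (7.6 − 2.1333)² + … = 198.3733
σ = √[198.3733 / 5] = 6.2988%
VaR = −(r̄ − z·σ) = −(2.1333 − 1.645 × 6.2988) = −(-8.2282) = 8.2282%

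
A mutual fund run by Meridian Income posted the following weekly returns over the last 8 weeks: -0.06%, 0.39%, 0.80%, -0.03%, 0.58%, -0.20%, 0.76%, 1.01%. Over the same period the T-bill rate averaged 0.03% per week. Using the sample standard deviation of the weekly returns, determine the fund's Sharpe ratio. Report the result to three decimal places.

0.827

Mean return r̄ = 3.250 / 8 = 0.4063%
Sample std dev = √[1.4504 / 7] = 0.4552%
Sharpe = (r̄ − rf) / σ = (0.4063 − 0.03) / 0.4552 = 0.3763 / 0.4552 = 0.8267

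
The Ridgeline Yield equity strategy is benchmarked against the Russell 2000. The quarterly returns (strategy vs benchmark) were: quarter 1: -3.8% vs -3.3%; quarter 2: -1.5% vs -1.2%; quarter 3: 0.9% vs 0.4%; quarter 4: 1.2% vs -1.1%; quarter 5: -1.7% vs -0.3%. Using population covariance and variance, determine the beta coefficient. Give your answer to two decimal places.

1.10

r̄p = -0.9800%,  r̄m = -1.1000%
Cov = Σ(rp − r̄p)(rm − r̄m) / 5 = 1.7000
Var(rm) = Σ(rm − r̄m)² / 5 = 1.5480
β = Cov / Var = 1.7000 / 1.5480 = 1.0982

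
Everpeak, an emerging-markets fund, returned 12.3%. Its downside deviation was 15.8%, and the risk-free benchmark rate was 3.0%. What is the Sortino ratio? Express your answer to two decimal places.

0.59

Sortino = (Rp − Rf) / σd = (12.3% − 3.0%) / 15.8% = 9.30% / 15.8% = 0.5886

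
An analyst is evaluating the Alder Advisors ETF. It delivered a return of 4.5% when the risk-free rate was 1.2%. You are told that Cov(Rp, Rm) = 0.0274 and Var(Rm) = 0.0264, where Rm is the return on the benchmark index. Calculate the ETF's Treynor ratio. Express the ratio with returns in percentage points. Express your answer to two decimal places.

3.18

β = Cov / Var = 0.0274 / 0.0264 = 1.0379
Treynor = (Rp − Rf) / β = (4.5% − 1.2%) / 1.0379 = 3.30 / 1.0379 = 3.1795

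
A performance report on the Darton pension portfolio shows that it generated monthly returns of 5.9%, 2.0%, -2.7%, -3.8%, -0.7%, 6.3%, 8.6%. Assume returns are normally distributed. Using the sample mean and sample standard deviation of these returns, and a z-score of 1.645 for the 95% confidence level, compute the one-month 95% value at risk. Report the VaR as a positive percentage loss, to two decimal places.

μ = (5.9 + 2 − 2.7 − 3.8 − 0.7 + 6.3 + 8.6) / 7 = 2.2286%
Sample σ = √[Σ(r − μ)² / 6] = √[139.9143 / 6] = √23.3191 = 4.8290%
VaR = −(μ − z·σ) = −(2.2286 − 1.645 × 4.8290) = −(-5.7151) = 5.7151%

5.72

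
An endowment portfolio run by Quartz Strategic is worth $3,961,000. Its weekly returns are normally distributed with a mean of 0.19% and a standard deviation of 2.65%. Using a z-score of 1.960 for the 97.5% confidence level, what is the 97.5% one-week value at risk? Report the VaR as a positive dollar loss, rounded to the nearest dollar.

Return at the 97.5% tail: μ − z·σ = 0.19% − 1.960 × 2.65% = 0.19 − 5.1940 = -5.0040%
VaR = −(-5.0040%) × $3,961,000 = 5.0040% × $3,961,000 = $198,208

$198,208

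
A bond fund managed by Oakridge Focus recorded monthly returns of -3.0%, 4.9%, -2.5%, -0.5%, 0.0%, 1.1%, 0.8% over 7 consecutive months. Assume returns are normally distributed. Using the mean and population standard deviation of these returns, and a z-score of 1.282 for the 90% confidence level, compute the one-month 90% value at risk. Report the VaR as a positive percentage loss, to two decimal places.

3.00

μ = (-3 + 4.9 − 2.5 − 0.5 + 0 + 1.1 + 0.8) / 7 = 0.1143%
Σ(r − μ)² = (-3 − 0.1143)² + (4.9 − 0.1143)² + … = 41.2686
σ = √[41.2686 / 7] = 2.4281%
VaR = −(μ − z·σ) = −(0.1143 − 1.282 × 2.4281) = −(-2.9985) = 2.9985%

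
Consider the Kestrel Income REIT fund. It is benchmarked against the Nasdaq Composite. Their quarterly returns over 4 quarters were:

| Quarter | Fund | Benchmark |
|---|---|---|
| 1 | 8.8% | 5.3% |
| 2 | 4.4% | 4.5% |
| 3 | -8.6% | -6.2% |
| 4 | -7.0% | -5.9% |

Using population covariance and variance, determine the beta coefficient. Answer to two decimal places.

1.33

r̄p = -0.6000%,  r̄m = -0.5750%
Cov = Σ(rp − r̄p)(rm − r̄m) / 4 = 39.9200
Var(rm) = Σ(rm − r̄m)² / 4 = 30.0669
β = Cov / Var = 39.9200 / 30.0669 = 1.3277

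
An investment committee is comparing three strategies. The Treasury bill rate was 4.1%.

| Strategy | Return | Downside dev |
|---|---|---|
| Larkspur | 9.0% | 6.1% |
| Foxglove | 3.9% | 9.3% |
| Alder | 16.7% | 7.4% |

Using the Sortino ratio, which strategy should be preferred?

Larkspur: Sortino ratio = (9.0% − 4.1%) / 6.1% = 0.803
Foxglove: Sortino ratio = (3.9% − 4.1%) / 9.3% = -0.022
Alder: Sortino ratio = (16.7% − 4.1%) / 7.4% = 1.703
Highest: Alder (1.703).

Alder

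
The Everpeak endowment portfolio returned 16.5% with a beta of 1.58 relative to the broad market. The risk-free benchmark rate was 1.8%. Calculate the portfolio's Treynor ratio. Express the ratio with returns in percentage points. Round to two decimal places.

9.30

Treynor = (Rp − Rf) / β = (16.5% − 1.8%) / 1.58 = 14.70 / 1.58 = 9.3038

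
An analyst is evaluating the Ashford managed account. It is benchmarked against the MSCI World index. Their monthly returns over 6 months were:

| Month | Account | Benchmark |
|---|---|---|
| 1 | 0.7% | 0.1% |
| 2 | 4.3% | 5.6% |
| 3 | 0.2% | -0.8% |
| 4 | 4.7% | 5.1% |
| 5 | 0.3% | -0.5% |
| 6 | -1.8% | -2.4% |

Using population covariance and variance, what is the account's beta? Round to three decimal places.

r̄p = 1.4000%,  r̄m = 1.1833%
Cov = Σ(rp − r̄p)(rm − r̄m) / 6 = 7.0317
Var(rm) = Σ(rm − r̄m)² / 6 = 9.2714
β = Cov / Var = 7.0317 / 9.2714 = 0.7584

0.758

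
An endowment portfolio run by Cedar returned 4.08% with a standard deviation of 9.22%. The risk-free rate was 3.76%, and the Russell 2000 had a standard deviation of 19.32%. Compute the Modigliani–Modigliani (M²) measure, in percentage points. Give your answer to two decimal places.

Sharpe = (Rp − Rf) / σp = (4.08% − 3.76%) / 9.22% = 0.0347
M² = Rf + Sharpe × σm = 3.76% + 0.0347 × 19.32% = 4.4304%

4.43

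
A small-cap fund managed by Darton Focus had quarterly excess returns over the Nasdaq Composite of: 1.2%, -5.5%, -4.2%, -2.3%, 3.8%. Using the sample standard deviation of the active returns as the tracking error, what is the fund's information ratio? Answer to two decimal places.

Mean return r̄ = -7.00 / 5 = -1.4000%
Sample std dev = √[59.2600 / 4] = 3.8490%
IR = r̄ / tracking error = -1.4000 / 3.8490 = -0.3637

-0.36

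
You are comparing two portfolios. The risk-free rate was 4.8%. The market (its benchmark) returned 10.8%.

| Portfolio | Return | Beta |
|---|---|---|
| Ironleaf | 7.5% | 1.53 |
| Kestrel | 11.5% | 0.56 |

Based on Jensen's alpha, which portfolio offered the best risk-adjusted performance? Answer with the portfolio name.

Ironleaf: α = 7.5% − [4.8% + 1.53 × (10.8% − 4.8%)] = -6.480
Kestrel: α = 11.5% − [4.8% + 0.56 × (10.8% − 4.8%)] = 3.340
Highest: Kestrel (3.340).

Kestrel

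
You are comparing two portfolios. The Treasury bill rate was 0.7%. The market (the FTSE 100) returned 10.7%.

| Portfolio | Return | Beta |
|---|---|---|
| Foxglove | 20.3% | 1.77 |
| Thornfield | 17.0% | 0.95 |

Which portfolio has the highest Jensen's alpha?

Thornfield

Foxglove: α = 20.3% − [0.7% + 1.77 × (10.7% − 0.7%)] = 1.900
Thornfield: α = 17.0% − [0.7% + 0.95 × (10.7% − 0.7%)] = 6.800
Highest: Thornfield (6.800).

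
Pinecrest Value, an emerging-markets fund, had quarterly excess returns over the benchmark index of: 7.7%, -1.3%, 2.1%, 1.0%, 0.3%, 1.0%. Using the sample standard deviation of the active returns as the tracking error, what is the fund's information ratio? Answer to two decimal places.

μ = (7.7 − 1.3 + 2.1 + 1 + 0.3 + 1) / 6 = 10.80 / 6 = 1.8000%
Σ(r − μ)² = 48.0400; sample σ = √(48.0400/5) = 3.0997%
IR = μ / tracking error = 1.8000 / 3.0997 = 0.5807

0.58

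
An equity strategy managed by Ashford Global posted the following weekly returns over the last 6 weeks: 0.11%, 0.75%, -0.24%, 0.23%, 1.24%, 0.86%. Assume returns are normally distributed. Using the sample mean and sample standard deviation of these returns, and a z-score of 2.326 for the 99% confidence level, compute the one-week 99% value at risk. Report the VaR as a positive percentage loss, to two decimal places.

Mean return r̄ = 2.950 / 6 = 0.4917%
Σ(r − r̄)² = 1.5119; sample σ = √(1.5119/5) = 0.5499%
VaR = −(r̄ − z·σ) = −(0.4917 − 2.326 × 0.5499) = −(-0.7874) = 0.7874%

0.79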